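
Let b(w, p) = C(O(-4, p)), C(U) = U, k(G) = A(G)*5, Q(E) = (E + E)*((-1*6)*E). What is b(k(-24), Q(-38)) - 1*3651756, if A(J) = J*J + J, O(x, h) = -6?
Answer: -3651762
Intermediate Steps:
A(J) = J + J² (A(J) = J² + J = J + J²)
Q(E) = -12*E² (Q(E) = (2*E)*(-6*E) = -12*E²)
k(G) = 5*G*(1 + G) (k(G) = (G*(1 + G))*5 = 5*G*(1 + G))
b(w, p) = -6
b(k(-24), Q(-38)) - 1*3651756 = -6 - 1*3651756 = -6 - 3651756 = -3651762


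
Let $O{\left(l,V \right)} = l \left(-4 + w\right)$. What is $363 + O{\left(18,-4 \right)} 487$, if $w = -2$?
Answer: $-52233$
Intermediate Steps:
$O{\left(l,V \right)} = - 6 l$ ($O{\left(l,V \right)} = l \left(-4 - 2\right) = l \left(-6\right) = - 6 l$)
$363 + O{\left(18,-4 \right)} 487 = 363 + \left(-6\right) 18 \cdot 487 = 363 - 52596 = -52233$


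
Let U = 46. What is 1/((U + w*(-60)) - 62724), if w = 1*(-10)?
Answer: -1/62078 ≈ -1.6109e-5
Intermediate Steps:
w = -10
1/((U + w*(-60)) - 62724) = 1/((46 - 10*(-60)) - 62724) = 1/((46 + 600) - 62724) = 1/(646 - 62724) = 1/(-62078) = -1/62078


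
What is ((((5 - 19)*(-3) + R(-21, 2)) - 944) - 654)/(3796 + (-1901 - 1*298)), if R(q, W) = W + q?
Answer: -1575/1597 ≈ -0.98622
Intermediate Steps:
((((5 - 19)*(-3) + R(-21, 2)) - 944) - 654)/(3796 + (-1901 - 1*298)) = ((((5 - 19)*(-3) + (2 - 21)) - 944) - 654)/(3796 + (-1901 - 1*298)) = (((-14*(-3) - 19) - 944) - 654)/(3796 + (-1901 - 298)) = (((42 - 19) - 944) - 654)/(3796 - 2199) = ((23 - 944) - 654)/1597 = (-921 - 654)*(1/1597) = -1575*1/1597 = -1575/1597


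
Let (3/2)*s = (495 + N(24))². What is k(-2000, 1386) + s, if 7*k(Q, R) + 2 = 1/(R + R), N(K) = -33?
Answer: 2761106041/19404 ≈ 1.4230e+5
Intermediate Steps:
k(Q, R) = -2/7 + 1/(14*R) (k(Q, R) = -2/7 + 1/(7*(R + R)) = -2/7 + 1/(7*((2*R))) = -2/7 + (1/(2*R))/7 = -2/7 + 1/(14*R))
s = 142296 (s = 2*(495 - 33)²/3 = (⅔)*462² = (⅔)*213444 = 142296)
k(-2000, 1386) + s = (1/14)*(1 - 4*1386)/1386 + 142296 = (1/14)*(1/1386)*(1 - 5544) + 142296 = (1/14)*(1/1386)*(-5543) + 142296 = -5543/19404 + 142296 = 2761106041/19404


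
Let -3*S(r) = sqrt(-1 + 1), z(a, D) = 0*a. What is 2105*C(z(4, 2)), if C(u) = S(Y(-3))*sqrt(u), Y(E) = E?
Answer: 0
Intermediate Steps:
z(a, D) = 0
S(r) = 0 (S(r) = -sqrt(-1 + 1)/3 = -sqrt(0)/3 = -1/3*0 = 0)
C(u) = 0 (C(u) = 0*sqrt(u) = 0)
2105*C(z(4, 2)) = 2105*0 = 0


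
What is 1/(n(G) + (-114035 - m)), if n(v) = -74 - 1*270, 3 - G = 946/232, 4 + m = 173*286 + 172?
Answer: -1/164025 ≈ -6.0966e-6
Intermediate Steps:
m = 49646 (m = -4 + (173*286 + 172) = -4 + (49478 + 172) = -4 + 49650 = 49646)
G = -125/116 (G = 3 - 946/232 = 3 - 1*473/116 = 3 - 473/116 = -125/116 ≈ -1.0776)
n(v) = -344 (n(v) = -74 - 270 = -344)
1/(n(G) + (-114035 - m)) = 1/(-344 + (-114035 - 1*49646)) = 1/(-344 + (-114035 - 49646)) = 1/(-344 - 163681) = 1/(-164025) = -1/164025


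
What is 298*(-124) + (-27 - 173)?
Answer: -37152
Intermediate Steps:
298*(-124) + (-27 - 173) = -36952 - 200 = -37152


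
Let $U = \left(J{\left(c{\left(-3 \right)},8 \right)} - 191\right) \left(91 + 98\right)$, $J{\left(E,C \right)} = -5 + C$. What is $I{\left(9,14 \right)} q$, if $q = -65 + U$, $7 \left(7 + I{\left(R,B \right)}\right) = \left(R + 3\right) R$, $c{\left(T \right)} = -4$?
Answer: $- \frac{2100223}{7} \approx -3.0003 \cdot 10^{5}$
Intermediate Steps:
$U = -35532$ ($U = \left(\left(-5 + 8\right) - 191\right) \left(91 + 98\right) = \left(3 - 191\right) 189 = \left(-188\right) 189 = -35532$)
$I{\left(R,B \right)} = -7 + \frac{R \left(3 + R\right)}{7}$ ($I{\left(R,B \right)} = -7 + \frac{\left(R + 3\right) R}{7} = -7 + \frac{\left(3 + R\right) R}{7} = -7 + \frac{R \left(3 + R\right)}{7}$)
$q = -35597$ ($q = -65 - 35532 = -35597$)
$I{\left(9,14 \right)} q = \left(-7 + \frac{9^{2}}{7} + \frac{3}{7} \cdot 9\right) \left(-35597\right) = \left(-7 + \frac{1}{7} \cdot 81 + \frac{27}{7}\right) \left(-35597\right) = \left(-7 + \frac{81}{7} + \frac{27}{7}\right) \left(-35597\right) = \frac{59}{7} \left(-35597\right) = - \frac{2100223}{7}$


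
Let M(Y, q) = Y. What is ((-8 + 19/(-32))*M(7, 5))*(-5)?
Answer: 9625/32 ≈ 300.78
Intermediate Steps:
((-8 + 19/(-32))*M(7, 5))*(-5) = ((-8 + 19/(-32))*7)*(-5) = ((-8 + 19*(-1/32))*7)*(-5) = ((-8 - 19/32)*7)*(-5) = -275/32*7*(-5) = -1925/32*(-5) = 9625/32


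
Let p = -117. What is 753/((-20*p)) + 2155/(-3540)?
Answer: -2201/7670 ≈ -0.28696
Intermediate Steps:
753/((-20*p)) + 2155/(-3540) = 753/((-20*(-117))) + 2155/(-3540) = 753/2340 + 2155*(-1/3540) = 753*(1/2340) - 431/708 = 251/780 - 431/708 = -2201/7670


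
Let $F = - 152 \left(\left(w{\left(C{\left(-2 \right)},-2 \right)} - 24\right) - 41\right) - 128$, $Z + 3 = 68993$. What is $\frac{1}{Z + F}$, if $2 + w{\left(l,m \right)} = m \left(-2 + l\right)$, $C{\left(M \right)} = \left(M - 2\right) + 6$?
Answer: $\frac{1}{79046} \approx 1.2651 \cdot 10^{-5}$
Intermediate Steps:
$Z = 68990$ ($Z = -3 + 68993 = 68990$)
$C{\left(M \right)} = 4 + M$ ($C{\left(M \right)} = \left(-2 + M\right) + 6 = 4 + M$)
$w{\left(l,m \right)} = -2 + m \left(-2 + l\right)$
$F = 10056$ ($F = - 152 \left(\left(\left(-2 - -4 + \left(4 - 2\right) \left(-2\right)\right) - 24\right) - 41\right) - 128 = - 152 \left(\left(\left(-2 + 4 + 2 \left(-2\right)\right) - 24\right) - 41\right) - 128 = - 152 \left(\left(\left(-2 + 4 - 4\right) - 24\right) - 41\right) - 128 = - 152 \left(\left(-2 - 24\right) - 41\right) - 128 = - 152 \left(-26 - 41\right) - 128 = \left(-152\right) \left(-67\right) - 128 = 10184 - 128 = 10056$)
$\frac{1}{Z + F} = \frac{1}{68990 + 10056} = \frac{1}{79046}$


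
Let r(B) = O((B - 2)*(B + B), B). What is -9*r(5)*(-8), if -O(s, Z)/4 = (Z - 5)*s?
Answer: 0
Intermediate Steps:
O(s, Z) = -4*s*(-5 + Z) (O(s, Z) = -4*(Z - 5)*s = -4*(-5 + Z)*s = -4*s*(-5 + Z))
r(B) = 8*B*(-2 + B)*(5 - B) (r(B) = 4*((B - 2)*(B + B))*(5 - B) = 4*((-2 + B)*(2*B))*(5 - B) = 4*(2*B*(-2 + B))*(5 - B) = 8*B*(-2 + B)*(5 - B))
-9*r(5)*(-8) = -(-72)*5*(-5 + 5)*(-2 + 5)*(-8) = -(-72)*5*0*3*(-8) = -9*0*(-8) = 0*(-8) = 0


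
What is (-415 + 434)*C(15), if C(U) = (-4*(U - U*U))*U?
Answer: 239400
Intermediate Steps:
C(U) = U*(-4*U + 4*U**2) (C(U) = (-4*(U - U**2))*U = (-4*U + 4*U**2)*U = U*(-4*U + 4*U**2))
(-415 + 434)*C(15) = (-415 + 434)*(4*15**2*(-1 + 15)) = 19*(4*225*14) = 19*12600 = 239400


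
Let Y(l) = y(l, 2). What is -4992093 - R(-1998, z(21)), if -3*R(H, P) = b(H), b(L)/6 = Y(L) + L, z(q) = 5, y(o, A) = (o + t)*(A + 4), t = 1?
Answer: -5020053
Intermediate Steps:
y(o, A) = (1 + o)*(4 + A) (y(o, A) = (o + 1)*(A + 4) = (1 + o)*(4 + A))
Y(l) = 6 + 6*l (Y(l) = 4 + 2 + 4*l + 2*l = 6 + 6*l)
b(L) = 36 + 42*L (b(L) = 6*((6 + 6*L) + L) = 6*(6 + 7*L) = 36 + 42*L)
R(H, P) = -12 - 14*H (R(H, P) = -(36 + 42*H)/3 = -12 - 14*H)
-4992093 - R(-1998, z(21)) = -4992093 - (-12 - 14*(-1998)) = -4992093 - (-12 + 27972) = -4992093 - 1*27960 = -4992093 - 27960 = -5020053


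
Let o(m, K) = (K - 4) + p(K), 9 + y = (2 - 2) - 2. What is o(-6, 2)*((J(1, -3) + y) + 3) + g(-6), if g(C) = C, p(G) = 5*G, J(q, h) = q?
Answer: -62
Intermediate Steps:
y = -11 (y = -9 + ((2 - 2) - 2) = -9 + (0 - 2) = -9 - 2 = -11)
o(m, K) = -4 + 6*K (o(m, K) = (K - 4) + 5*K = (-4 + K) + 5*K = -4 + 6*K)
o(-6, 2)*((J(1, -3) + y) + 3) + g(-6) = (-4 + 6*2)*((1 - 11) + 3) - 6 = (-4 + 12)*(-10 + 3) - 6 = 8*(-7) - 6 = -56 - 6 = -62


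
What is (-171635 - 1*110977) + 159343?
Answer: -123269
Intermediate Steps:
(-171635 - 1*110977) + 159343 = (-171635 - 110977) + 159343 = -282612 + 159343 = -123269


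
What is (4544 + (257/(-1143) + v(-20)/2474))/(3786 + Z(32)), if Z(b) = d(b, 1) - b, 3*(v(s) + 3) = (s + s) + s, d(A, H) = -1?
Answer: 12848779301/10612665846 ≈ 1.2107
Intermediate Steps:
v(s) = -3 + s (v(s) = -3 + ((s + s) + s)/3 = -3 + (2*s + s)/3 = -3 + (3*s)/3 = -3 + s)
Z(b) = -1 - b
(4544 + (257/(-1143) + v(-20)/2474))/(3786 + Z(32)) = (4544 + (257/(-1143) + (-3 - 20)/2474))/(3786 + (-1 - 1*32)) = (4544 + (257*(-1/1143) - 23*1/2474))/(3786 + (-1 - 32)) = (4544 + (-257/1143 - 23/2474))/(3786 - 33) = (4544 - 662107/2827782)/3753 = (12848779301/2827782)*(1/3753) = 12848779301/10612665846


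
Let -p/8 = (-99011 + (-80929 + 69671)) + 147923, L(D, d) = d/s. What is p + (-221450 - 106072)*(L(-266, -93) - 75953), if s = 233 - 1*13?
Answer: 2736372725513/110 ≈ 2.4876e+10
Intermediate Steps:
s = 220 (s = 233 - 13 = 220)
L(D, d) = d/220
p = -301232 (p = -8*((-99011 + (-80929 + 69671)) + 147923) = -8*((-99011 - 11258) + 147923) = -8*(-110269 + 147923) = -8*37654 = -301232)
p + (-221450 - 106072)*(L(-266, -93) - 75953) = -301232 + (-221450 - 106072)*((1/220)*(-93) - 75953) = -301232 - 327522*(-93/220 - 75953) = -301232 - 327522*(-16709753/220) = -301232 + 2736405861033/110 = 2736372725513/110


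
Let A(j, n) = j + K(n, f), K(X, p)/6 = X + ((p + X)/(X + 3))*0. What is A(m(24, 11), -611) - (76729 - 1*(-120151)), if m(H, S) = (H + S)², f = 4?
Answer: -199321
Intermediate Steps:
K(X, p) = 6*X (K(X, p) = 6*(X + ((p + X)/(X + 3))*0) = 6*(X + ((X + p)/(3 + X))*0) = 6*(X + 0) = 6*X)
A(j, n) = j + 6*n
A(m(24, 11), -611) - (76729 - 1*(-120151)) = ((24 + 11)² + 6*(-611)) - (76729 - 1*(-120151)) = (35² - 3666) - (76729 + 120151) = (1225 - 3666) - 1*196880 = -2441 - 196880 = -199321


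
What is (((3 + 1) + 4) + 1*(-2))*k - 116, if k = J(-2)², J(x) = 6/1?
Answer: 100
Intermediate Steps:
J(x) = 6 (J(x) = 6*1 = 6)
k = 36 (k = 6² = 36)
(((3 + 1) + 4) + 1*(-2))*k - 116 = (((3 + 1) + 4) + 1*(-2))*36 - 116 = ((4 + 4) - 2)*36 - 116 = (8 - 2)*36 - 116 = 6*36 - 116 = 216 - 116 = 100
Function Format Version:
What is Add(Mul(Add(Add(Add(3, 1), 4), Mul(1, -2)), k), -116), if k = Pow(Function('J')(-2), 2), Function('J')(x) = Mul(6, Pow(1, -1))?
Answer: 100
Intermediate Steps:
Function('J')(x) = 6 (Function('J')(x) = Mul(6, 1) = 6)
k = 36 (k = Pow(6, 2) = 36)
Add(Mul(Add(Add(Add(3, 1), 4), Mul(1, -2)), k), -116) = Add(Mul(Add(Add(Add(3, 1), 4), Mul(1, -2)), 36), -116) = Add(Mul(Add(Add(4, 4), -2), 36), -116) = Add(Mul(Add(8, -2), 36), -116) = Add(Mul(6, 36), -116) = Add(216, -116) = 100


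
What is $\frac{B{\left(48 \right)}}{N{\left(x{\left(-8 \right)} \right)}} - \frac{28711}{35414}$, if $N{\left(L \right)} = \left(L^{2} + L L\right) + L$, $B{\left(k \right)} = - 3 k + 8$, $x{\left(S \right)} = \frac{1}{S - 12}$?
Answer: $\frac{963002401}{318726} \approx 3021.4$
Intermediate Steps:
$x{\left(S \right)} = \frac{1}{-12 + S}$
$B{\left(k \right)} = 8 - 3 k$
$N{\left(L \right)} = L + 2 L^{2}$ ($N{\left(L \right)} = \left(L^{2} + L^{2}\right) + L = 2 L^{2} + L = L + 2 L^{2}$)
$\frac{B{\left(48 \right)}}{N{\left(x{\left(-8 \right)} \right)}} - \frac{28711}{35414} = \frac{8 - 144}{\frac{1}{-12 - 8} \left(1 + \frac{2}{-12 - 8}\right)} - \frac{28711}{35414} = \frac{8 - 144}{\frac{1}{-20} \left(1 + \frac{2}{-20}\right)} - \frac{28711}{35414} = - \frac{136}{\left(- \frac{1}{20}\right) \left(1 + 2 \left(- \frac{1}{20}\right)\right)} - \frac{28711}{35414} = - \frac{136}{\left(- \frac{1}{20}\right) \left(1 - \frac{1}{10}\right)} - \frac{28711}{35414} = - \frac{136}{\left(- \frac{1}{20}\right) \frac{9}{10}} - \frac{28711}{35414} = - \frac{136}{- \frac{9}{200}} - \frac{28711}{35414} = \left(-136\right) \left(- \frac{200}{9}\right) - \frac{28711}{35414} = \frac{27200}{9} - \frac{28711}{35414} = \frac{963002401}{318726}$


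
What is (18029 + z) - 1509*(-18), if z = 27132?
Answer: 72323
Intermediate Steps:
(18029 + z) - 1509*(-18) = (18029 + 27132) - 1509*(-18) = 45161 + 27162 = 72323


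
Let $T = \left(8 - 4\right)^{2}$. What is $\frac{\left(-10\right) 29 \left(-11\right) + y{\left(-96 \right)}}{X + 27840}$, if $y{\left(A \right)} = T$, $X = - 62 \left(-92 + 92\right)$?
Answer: $\frac{1603}{13920} \approx 0.11516$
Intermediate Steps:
$X = 0$ ($X = \left(-62\right) 0 = 0$)
$T = 16$ ($T = 4^{2} = 16$)
$y{\left(A \right)} = 16$
$\frac{\left(-10\right) 29 \left(-11\right) + y{\left(-96 \right)}}{X + 27840} = \frac{\left(-10\right) 29 \left(-11\right) + 16}{0 + 27840} = \frac{\left(-290\right) \left(-11\right) + 16}{27840} = \left(3190 + 16\right) \frac{1}{27840} = 3206 \cdot \frac{1}{27840} = \frac{1603}{13920}$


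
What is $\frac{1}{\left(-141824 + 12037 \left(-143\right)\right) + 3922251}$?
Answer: $\frac{1}{2059136} \approx 4.8564 \cdot 10^{-7}$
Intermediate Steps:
$\frac{1}{\left(-141824 + 12037 \left(-143\right)\right) + 3922251} = \frac{1}{\left(-141824 - 1721291\right) + 3922251} = \frac{1}{-1863115 + 3922251} = \frac{1}{2059136}$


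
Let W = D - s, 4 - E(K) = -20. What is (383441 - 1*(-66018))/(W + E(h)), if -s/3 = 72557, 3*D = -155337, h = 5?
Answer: 449459/165916 ≈ 2.7090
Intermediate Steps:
D = -51779 (D = (⅓)*(-155337) = -51779)
E(K) = 24 (E(K) = 4 - 1*(-20) = 4 + 20 = 24)
s = -217671 (s = -3*72557 = -217671)
W = 165892 (W = -51779 - 1*(-217671) = -51779 + 217671 = 165892)
(383441 - 1*(-66018))/(W + E(h)) = (383441 - 1*(-66018))/(165892 + 24) = (383441 + 66018)/165916 = 449459*(1/165916) = 449459/165916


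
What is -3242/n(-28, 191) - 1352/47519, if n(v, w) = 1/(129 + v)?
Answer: -15559717750/47519 ≈ -3.2744e+5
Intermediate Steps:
-3242/n(-28, 191) - 1352/47519 = -3242/(1/(129 - 28)) - 1352/47519 = -3242/(1/101) - 1352*1/47519 = -3242/1/101 - 1352/47519 = -3242*101 - 1352/47519 = -327442 - 1352/47519 = -15559717750/47519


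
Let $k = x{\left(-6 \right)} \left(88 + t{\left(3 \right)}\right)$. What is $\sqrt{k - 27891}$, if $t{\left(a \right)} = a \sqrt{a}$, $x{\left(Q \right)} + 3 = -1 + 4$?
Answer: $3 i \sqrt{3099} \approx 167.01 i$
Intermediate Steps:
$x{\left(Q \right)} = 0$ ($x{\left(Q \right)} = -3 + \left(-1 + 4\right) = -3 + 3 = 0$)
$t{\left(a \right)} = a^{\frac{3}{2}}$
$k = 0$ ($k = 0 \left(88 + 3^{\frac{3}{2}}\right) = 0 \left(88 + 3 \sqrt{3}\right) = 0$)
$\sqrt{k - 27891} = \sqrt{0 - 27891} = \sqrt{-27891} = 3 i \sqrt{3099}$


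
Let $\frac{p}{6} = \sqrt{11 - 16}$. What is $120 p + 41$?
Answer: $41 + 720 i \sqrt{5} \approx 41.0 + 1610.0 i$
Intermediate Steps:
$p = 6 i \sqrt{5}$ ($p = 6 \sqrt{11 - 16} = 6 \sqrt{-5} = 6 i \sqrt{5} \approx 13.416 i$)
$120 p + 41 = 120 \cdot 6 i \sqrt{5} + 41 = 720 i \sqrt{5} + 41 = 41 + 720 i \sqrt{5}$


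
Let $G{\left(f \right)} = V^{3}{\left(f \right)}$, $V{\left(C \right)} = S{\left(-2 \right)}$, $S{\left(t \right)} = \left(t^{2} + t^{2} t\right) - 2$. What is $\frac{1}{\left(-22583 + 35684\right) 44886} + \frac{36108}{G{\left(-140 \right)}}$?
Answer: $- \frac{49151303371}{294025743} \approx -167.17$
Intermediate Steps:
$S{\left(t \right)} = -2 + t^{2} + t^{3}$ ($S{\left(t \right)} = \left(t^{2} + t^{3}\right) - 2 = -2 + t^{2} + t^{3}$)
$V{\left(C \right)} = -6$ ($V{\left(C \right)} = -2 + \left(-2\right)^{2} + \left(-2\right)^{3} = -2 + 4 - 8 = -6$)
$G{\left(f \right)} = -216$ ($G{\left(f \right)} = \left(-6\right)^{3} = -216$)
$\frac{1}{\left(-22583 + 35684\right) 44886} + \frac{36108}{G{\left(-140 \right)}} = \frac{1}{\left(-22583 + 35684\right) 44886} + \frac{36108}{-216} = \frac{1}{13101} \cdot \frac{1}{44886} + 36108 \left(- \frac{1}{216}\right) = \frac{1}{13101} \cdot \frac{1}{44886} - \frac{1003}{6} = \frac{1}{588051486} - \frac{1003}{6} = - \frac{49151303371}{294025743}$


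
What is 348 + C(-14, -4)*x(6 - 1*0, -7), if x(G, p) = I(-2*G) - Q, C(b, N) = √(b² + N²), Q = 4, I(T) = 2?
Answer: 348 - 4*√53 ≈ 318.88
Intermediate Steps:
C(b, N) = √(N² + b²)
x(G, p) = -2 (x(G, p) = 2 - 1*4 = 2 - 4 = -2)
348 + C(-14, -4)*x(6 - 1*0, -7) = 348 + √((-4)² + (-14)²)*(-2) = 348 + √(16 + 196)*(-2) = 348 + √212*(-2) = 348 + (2*√53)*(-2) = 348 - 4*√53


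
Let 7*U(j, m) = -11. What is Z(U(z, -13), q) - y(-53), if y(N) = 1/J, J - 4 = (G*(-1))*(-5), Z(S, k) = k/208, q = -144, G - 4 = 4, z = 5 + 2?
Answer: -409/572 ≈ -0.71503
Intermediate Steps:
z = 7
G = 8 (G = 4 + 4 = 8)
U(j, m) = -11/7 (U(j, m) = (⅐)*(-11) = -11/7)
Z(S, k) = k/208 (Z(S, k) = k*(1/208) = k/208)
J = 44 (J = 4 + (8*(-1))*(-5) = 4 - 8*(-5) = 4 + 40 = 44)
y(N) = 1/44
Z(U(z, -13), q) - y(-53) = (1/208)*(-144) - 1*1/44 = -9/13 - 1/44 = -409/572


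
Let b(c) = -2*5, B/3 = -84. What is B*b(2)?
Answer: 2520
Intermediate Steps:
B = -252 (B = 3*(-84) = -252)
b(c) = -10
B*b(2) = -252*(-10) = 2520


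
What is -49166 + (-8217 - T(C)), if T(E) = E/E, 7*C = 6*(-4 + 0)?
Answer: -57384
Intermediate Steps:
C = -24/7 (C = (6*(-4 + 0))/7 = (6*(-4))/7 = (⅐)*(-24) = -24/7 ≈ -3.4286)
T(E) = 1
-49166 + (-8217 - T(C)) = -49166 + (-8217 - 1*1) = -49166 + (-8217 - 1) = -49166 - 8218 = -57384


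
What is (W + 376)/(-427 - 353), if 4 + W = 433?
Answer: -161/156 ≈ -1.0321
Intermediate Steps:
W = 429 (W = -4 + 433 = 429)
(W + 376)/(-427 - 353) = (429 + 376)/(-427 - 353) = 805/(-780) = 805*(-1/780) = -161/156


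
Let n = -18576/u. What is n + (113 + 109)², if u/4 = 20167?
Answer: 23114088/469 ≈ 49284.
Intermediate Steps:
u = 80668 (u = 4*20167 = 80668)
n = -108/469 (n = -18576/80668 = -18576*1/80668 = -108/469 ≈ -0.23028)
n + (113 + 109)² = -108/469 + (113 + 109)² = -108/469 + 222² = -108/469 + 49284 = 23114088/469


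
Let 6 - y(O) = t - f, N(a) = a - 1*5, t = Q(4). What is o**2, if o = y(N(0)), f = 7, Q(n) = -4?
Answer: 289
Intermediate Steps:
t = -4
N(a) = -5 + a (N(a) = a - 5 = -5 + a)
y(O) = 17 (y(O) = 6 - (-4 - 1*7) = 6 - (-4 - 7) = 6 - 1*(-11) = 6 + 11 = 17)
o = 17
o**2 = 17**2 = 289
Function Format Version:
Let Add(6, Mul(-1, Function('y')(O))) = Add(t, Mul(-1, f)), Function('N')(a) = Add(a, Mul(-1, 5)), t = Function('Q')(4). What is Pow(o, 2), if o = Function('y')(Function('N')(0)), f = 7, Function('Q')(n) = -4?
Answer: 289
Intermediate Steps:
t = -4
Function('N')(a) = Add(-5, a) (Function('N')(a) = Add(a, -5) = Add(-5, a))
Function('y')(O) = 17 (Function('y')(O) = Add(6, Mul(-1, Add(-4, Mul(-1, 7)))) = Add(6, Mul(-1, Add(-4, -7))) = Add(6, Mul(-1, -11)) = Add(6, 11) = 17)
o = 17
Pow(o, 2) = Pow(17, 2) = 289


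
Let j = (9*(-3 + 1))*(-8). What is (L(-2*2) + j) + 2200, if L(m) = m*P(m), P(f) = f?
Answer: 2360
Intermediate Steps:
L(m) = m² (L(m) = m*m = m²)
j = 144 (j = (9*(-2))*(-8) = -18*(-8) = 144)
(L(-2*2) + j) + 2200 = ((-2*2)² + 144) + 2200 = ((-4)² + 144) + 2200 = (16 + 144) + 2200 = 160 + 2200 = 2360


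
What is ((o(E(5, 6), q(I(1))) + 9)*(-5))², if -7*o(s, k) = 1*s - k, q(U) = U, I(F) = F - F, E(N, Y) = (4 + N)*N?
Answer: 8100/49 ≈ 165.31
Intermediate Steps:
E(N, Y) = N*(4 + N)
I(F) = 0
o(s, k) = -s/7 + k/7 (o(s, k) = -(1*s - k)/7 = -(s - k)/7 = -s/7 + k/7)
((o(E(5, 6), q(I(1))) + 9)*(-5))² = (((-5*(4 + 5)/7 + (⅐)*0) + 9)*(-5))² = (((-5*9/7 + 0) + 9)*(-5))² = (((-⅐*45 + 0) + 9)*(-5))² = (((-45/7 + 0) + 9)*(-5))² = ((-45/7 + 9)*(-5))² = ((18/7)*(-5))² = (-90/7)² = 8100/49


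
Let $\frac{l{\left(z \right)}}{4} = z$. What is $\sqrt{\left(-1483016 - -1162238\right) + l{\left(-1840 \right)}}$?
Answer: $i \sqrt{328138} \approx 572.83 i$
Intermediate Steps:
$l{\left(z \right)} = 4 z$
$\sqrt{\left(-1483016 - -1162238\right) + l{\left(-1840 \right)}} = \sqrt{\left(-1483016 - -1162238\right) + 4 \left(-1840\right)} = \sqrt{\left(-1483016 + 1162238\right) - 7360} = \sqrt{-320778 - 7360} = \sqrt{-328138} = i \sqrt{328138}$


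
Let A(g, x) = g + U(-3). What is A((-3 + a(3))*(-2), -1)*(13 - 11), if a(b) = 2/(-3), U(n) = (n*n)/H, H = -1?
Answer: -10/3 ≈ -3.3333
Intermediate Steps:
U(n) = -n² (U(n) = (n*n)/(-1) = n²*(-1) = -n²)
a(b) = -⅔ (a(b) = 2*(-⅓) = -⅔)
A(g, x) = -9 + g (A(g, x) = g - 1*(-3)² = g - 1*9 = g - 9 = -9 + g)
A((-3 + a(3))*(-2), -1)*(13 - 11) = (-9 + (-3 - ⅔)*(-2))*(13 - 11) = (-9 - 11/3*(-2))*2 = (-9 + 22/3)*2 = -5/3*2 = -10/3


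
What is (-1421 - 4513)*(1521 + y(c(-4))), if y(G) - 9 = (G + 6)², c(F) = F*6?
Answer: -11001636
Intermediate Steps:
c(F) = 6*F
y(G) = 9 + (6 + G)² (y(G) = 9 + (G + 6)² = 9 + (6 + G)²)
(-1421 - 4513)*(1521 + y(c(-4))) = (-1421 - 4513)*(1521 + (9 + (6 + 6*(-4))²)) = -5934*(1521 + (9 + (6 - 24)²)) = -5934*(1521 + (9 + (-18)²)) = -5934*(1521 + (9 + 324)) = -5934*(1521 + 333) = -5934*1854 = -11001636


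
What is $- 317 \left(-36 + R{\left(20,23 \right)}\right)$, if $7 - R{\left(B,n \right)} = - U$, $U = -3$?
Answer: $10144$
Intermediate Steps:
$R{\left(B,n \right)} = 4$ ($R{\left(B,n \right)} = 7 - \left(-1\right) \left(-3\right) = 7 - 3 = 4$)
$- 317 \left(-36 + R{\left(20,23 \right)}\right) = - 317 \left(-36 + 4\right) = \left(-317\right) \left(-32\right) = 10144$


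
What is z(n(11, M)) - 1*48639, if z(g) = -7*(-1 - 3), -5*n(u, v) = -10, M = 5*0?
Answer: -48611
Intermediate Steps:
M = 0
n(u, v) = 2 (n(u, v) = -1/5*(-10) = 2)
z(g) = 28 (z(g) = -7*(-4) = 28)
z(n(11, M)) - 1*48639 = 28 - 1*48639 = 28 - 48639 = -48611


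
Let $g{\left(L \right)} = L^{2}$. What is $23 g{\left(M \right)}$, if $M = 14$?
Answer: $4508$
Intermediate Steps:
$23 g{\left(M \right)} = 23 \cdot 14^{2} = 23 \cdot 196 = 4508$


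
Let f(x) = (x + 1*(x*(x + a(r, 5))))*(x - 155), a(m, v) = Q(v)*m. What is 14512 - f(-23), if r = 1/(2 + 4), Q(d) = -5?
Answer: 323975/3 ≈ 1.0799e+5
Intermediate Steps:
r = 1/6 ≈ 0.16667
a(m, v) = -5*m
f(x) = (-155 + x)*(x + x*(-5/6 + x)) (f(x) = (x + 1*(x*(x - 5*1/6)))*(x - 155) = (x + 1*(x*(x - 5/6)))*(-155 + x) = (x + 1*(x*(-5/6 + x)))*(-155 + x) = (x + x*(-5/6 + x))*(-155 + x) = (-155 + x)*(x + x*(-5/6 + x)))
14512 - f(-23) = 14512 - (-23)*(-155 - 929*(-23) + 6*(-23)**2)/6 = 14512 - (-23)*(-155 + 21367 + 6*529)/6 = 14512 - (-23)*(-155 + 21367 + 3174)/6 = 14512 - (-23)*24386/6 = 14512 - 1*(-280439/3) = 14512 + 280439/3 = 323975/3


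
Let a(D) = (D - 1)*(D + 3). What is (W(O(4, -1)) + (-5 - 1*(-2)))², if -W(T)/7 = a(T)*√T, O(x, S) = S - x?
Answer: -35271 + 504*I*√5 ≈ -35271.0 + 1127.0*I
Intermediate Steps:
a(D) = (-1 + D)*(3 + D)
W(T) = -7*√T*(-3 + T² + 2*T) (W(T) = -7*(-3 + T² + 2*T)*√T = -7*√T*(-3 + T² + 2*T))
(W(O(4, -1)) + (-5 - 1*(-2)))² = (7*√(-1 - 1*4)*(3 - (-1 - 1*4)² - 2*(-1 - 1*4)) + (-5 - 1*(-2)))² = (7*√(-1 - 4)*(3 - (-1 - 4)² - 2*(-1 - 4)) + (-5 + 2))² = (7*√(-5)*(3 - 1*(-5)² - 2*(-5)) - 3)² = (7*(I*√5)*(3 - 1*25 + 10) - 3)² = (7*(I*√5)*(3 - 25 + 10) - 3)² = (7*(I*√5)*(-12) - 3)² = (-84*I*√5 - 3)² = (-3 - 84*I*√5)²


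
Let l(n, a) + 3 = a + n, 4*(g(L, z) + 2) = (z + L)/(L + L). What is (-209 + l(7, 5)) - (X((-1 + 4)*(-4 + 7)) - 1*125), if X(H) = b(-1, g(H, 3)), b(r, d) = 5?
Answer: -80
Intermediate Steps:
g(L, z) = -2 + (L + z)/(8*L) (g(L, z) = -2 + ((z + L)/(L + L))/4 = -2 + ((L + z)/((2*L)))/4 = -2 + ((L + z)*(1/(2*L)))/4 = -2 + ((L + z)/(2*L))/4 = -2 + (L + z)/(8*L))
X(H) = 5
l(n, a) = -3 + a + n (l(n, a) = -3 + (a + n) = -3 + a + n)
(-209 + l(7, 5)) - (X((-1 + 4)*(-4 + 7)) - 1*125) = (-209 + (-3 + 5 + 7)) - (5 - 1*125) = (-209 + 9) - (5 - 125) = -200 - 1*(-120) = -200 + 120 = -80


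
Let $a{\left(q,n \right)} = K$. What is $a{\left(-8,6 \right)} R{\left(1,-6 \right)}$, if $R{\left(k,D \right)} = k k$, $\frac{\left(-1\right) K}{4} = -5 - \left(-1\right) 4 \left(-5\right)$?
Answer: $100$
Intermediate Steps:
$K = 100$ ($K = - 4 \left(-5 - \left(-1\right) 4 \left(-5\right)\right) = - 4 \left(-5 - \left(-4\right) \left(-5\right)\right) = - 4 \left(-5 - 20\right) = \left(-4\right) \left(-25\right) = 100$)
$a{\left(q,n \right)} = 100$
$R{\left(k,D \right)} = k^{2}$
$a{\left(-8,6 \right)} R{\left(1,-6 \right)} = 100 \cdot 1^{2} = 100 \cdot 1 = 100$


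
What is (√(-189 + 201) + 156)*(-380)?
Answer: -59280 - 760*√3 ≈ -60596.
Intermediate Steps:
(√(-189 + 201) + 156)*(-380) = (√12 + 156)*(-380) = (2*√3 + 156)*(-380) = (156 + 2*√3)*(-380) = -59280 - 760*√3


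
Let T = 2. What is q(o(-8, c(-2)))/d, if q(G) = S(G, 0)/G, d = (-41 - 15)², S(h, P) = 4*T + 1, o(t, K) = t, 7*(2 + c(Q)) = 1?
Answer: -9/25088 ≈ -0.00035874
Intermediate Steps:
c(Q) = -13/7 (c(Q) = -2 + (⅐)*1 = -2 + ⅐ = -13/7)
S(h, P) = 9 (S(h, P) = 4*2 + 1 = 8 + 1 = 9)
d = 3136 (d = (-56)² = 3136)
q(G) = 9/G
q(o(-8, c(-2)))/d = (9/(-8))/3136 = (9*(-⅛))*(1/3136) = -9/8*1/3136 = -9/25088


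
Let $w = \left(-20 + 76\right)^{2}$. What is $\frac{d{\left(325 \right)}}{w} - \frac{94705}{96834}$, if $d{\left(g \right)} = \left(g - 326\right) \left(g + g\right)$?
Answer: $- \frac{89984245}{75917856} \approx -1.1853$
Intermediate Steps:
$w = 3136$ ($w = 56^{2} = 3136$)
$d{\left(g \right)} = 2 g \left(-326 + g\right)$ ($d{\left(g \right)} = \left(-326 + g\right) 2 g = 2 g \left(-326 + g\right)$)
$\frac{d{\left(325 \right)}}{w} - \frac{94705}{96834} = \frac{2 \cdot 325 \left(-326 + 325\right)}{3136} - \frac{94705}{96834} = 2 \cdot 325 \left(-1\right) \frac{1}{3136} - \frac{94705}{96834} = \left(-650\right) \frac{1}{3136} - \frac{94705}{96834} = - \frac{325}{1568} - \frac{94705}{96834} = - \frac{89984245}{75917856}$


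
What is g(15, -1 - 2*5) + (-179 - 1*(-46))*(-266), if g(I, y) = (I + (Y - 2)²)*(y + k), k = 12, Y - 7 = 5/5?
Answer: 35429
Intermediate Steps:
Y = 8 (Y = 7 + 5/5 = 7 + 5*(⅕) = 7 + 1 = 8)
g(I, y) = (12 + y)*(36 + I) (g(I, y) = (I + (8 - 2)²)*(y + 12) = (I + 6²)*(12 + y) = (I + 36)*(12 + y) = (36 + I)*(12 + y) = (12 + y)*(36 + I))
g(15, -1 - 2*5) + (-179 - 1*(-46))*(-266) = (432 + 12*15 + 36*(-1 - 2*5) + 15*(-1 - 2*5)) + (-179 - 1*(-46))*(-266) = (432 + 180 + 36*(-1 - 10) + 15*(-1 - 10)) + (-179 + 46)*(-266) = (432 + 180 + 36*(-11) + 15*(-11)) - 133*(-266) = (432 + 180 - 396 - 165) + 35378 = 51 + 35378 = 35429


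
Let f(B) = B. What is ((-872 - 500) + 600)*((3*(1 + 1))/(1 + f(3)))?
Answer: -1158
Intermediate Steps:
((-872 - 500) + 600)*((3*(1 + 1))/(1 + f(3))) = ((-872 - 500) + 600)*((3*(1 + 1))/(1 + 3)) = (-1372 + 600)*((3*2)/4) = -4632/4 = -772*3/2 = -1158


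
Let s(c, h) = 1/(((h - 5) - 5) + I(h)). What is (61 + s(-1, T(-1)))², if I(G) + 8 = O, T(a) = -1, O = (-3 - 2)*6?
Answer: 8928144/2401 ≈ 3718.5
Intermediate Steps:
O = -30 (O = -5*6 = -30)
I(G) = -38 (I(G) = -8 - 30 = -38)
s(c, h) = 1/(-48 + h) (s(c, h) = 1/(((h - 5) - 5) - 38) = 1/(((-5 + h) - 5) - 38) = 1/((-10 + h) - 38) = 1/(-48 + h))
(61 + s(-1, T(-1)))² = (61 + 1/(-48 - 1))² = (61 + 1/(-49))² = (61 - 1/49)² = (2988/49)² = 8928144/2401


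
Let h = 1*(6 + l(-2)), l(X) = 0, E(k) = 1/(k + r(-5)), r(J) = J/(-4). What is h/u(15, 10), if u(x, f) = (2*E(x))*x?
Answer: 13/4 ≈ 3.2500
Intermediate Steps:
r(J) = -J/4 (r(J) = J*(-1/4) = -J/4)
E(k) = 1/(5/4 + k) (E(k) = 1/(k - 1/4*(-5)) = 1/(k + 5/4) = 1/(5/4 + k))
u(x, f) = 8*x/(5 + 4*x) (u(x, f) = (2*(4/(5 + 4*x)))*x = (8/(5 + 4*x))*x = 8*x/(5 + 4*x))
h = 6 (h = 1*(6 + 0) = 1*6 = 6)
h/u(15, 10) = 6/((8*15/(5 + 4*15))) = 6/((8*15/(5 + 60))) = 6/((8*15/65)) = 6/((8*15*(1/65))) = 6/(24/13) = 6*(13/24) = 13/4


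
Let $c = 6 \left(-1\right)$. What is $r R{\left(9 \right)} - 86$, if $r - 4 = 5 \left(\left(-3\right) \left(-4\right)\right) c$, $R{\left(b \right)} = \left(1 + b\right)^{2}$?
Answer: $-35686$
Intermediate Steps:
$c = -6$
$r = -356$ ($r = 4 + 5 \left(\left(-3\right) \left(-4\right)\right) \left(-6\right) = 4 + 5 \cdot 12 \left(-6\right) = 4 + 60 \left(-6\right) = 4 - 360 = -356$)
$r R{\left(9 \right)} - 86 = - 356 \left(1 + 9\right)^{2} - 86 = - 356 \cdot 10^{2} - 86 = \left(-356\right) 100 - 86 = -35600 - 86 = -35686$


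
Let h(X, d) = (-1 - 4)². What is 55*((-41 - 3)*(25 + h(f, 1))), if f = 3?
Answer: -121000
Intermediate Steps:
h(X, d) = 25 (h(X, d) = (-5)² = 25)
55*((-41 - 3)*(25 + h(f, 1))) = 55*((-41 - 3)*(25 + 25)) = 55*(-44*50) = 55*(-2200) = -121000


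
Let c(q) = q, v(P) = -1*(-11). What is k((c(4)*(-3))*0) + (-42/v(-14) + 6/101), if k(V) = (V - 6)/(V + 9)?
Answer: -14750/3333 ≈ -4.4254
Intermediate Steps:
v(P) = 11
k(V) = (-6 + V)/(9 + V)
k((c(4)*(-3))*0) + (-42/v(-14) + 6/101) = (-6 + (4*(-3))*0)/(9 + (4*(-3))*0) + (-42/11 + 6/101) = (-6 - 12*0)/(9 - 12*0) + (-42*1/11 + 6*(1/101)) = (-6 + 0)/(9 + 0) + (-42/11 + 6/101) = -6/9 - 4176/1111 = (⅑)*(-6) - 4176/1111 = -⅔ - 4176/1111 = -14750/3333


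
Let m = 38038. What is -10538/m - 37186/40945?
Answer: -4416171/3725995 ≈ -1.1852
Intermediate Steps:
-10538/m - 37186/40945 = -10538/38038 - 37186/40945 = -10538*1/38038 - 37186*1/40945 = -479/1729 - 37186/40945 = -4416171/3725995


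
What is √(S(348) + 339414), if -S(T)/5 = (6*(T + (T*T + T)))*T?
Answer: I*√1271252586 ≈ 35655.0*I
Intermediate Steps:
S(T) = -5*T*(6*T² + 12*T) (S(T) = -5*6*(T + (T*T + T))*T = -5*6*(T + (T² + T))*T = -5*6*(T + (T + T²))*T = -5*6*(T² + 2*T)*T = -5*(6*T² + 12*T)*T = -5*T*(6*T² + 12*T))
√(S(348) + 339414) = √(30*348²*(-2 - 1*348) + 339414) = √(30*121104*(-2 - 348) + 339414) = √(30*121104*(-350) + 339414) = √(-1271592000 + 339414) = √(-1271252586) = I*√1271252586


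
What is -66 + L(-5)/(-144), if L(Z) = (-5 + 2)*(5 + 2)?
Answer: -3161/48 ≈ -65.854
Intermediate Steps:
L(Z) = -21 (L(Z) = -3*7 = -21)
-66 + L(-5)/(-144) = -66 - 21/(-144) = -66 - 21*(-1/144) = -66 + 7/48 = -3161/48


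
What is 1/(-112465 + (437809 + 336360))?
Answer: 1/661704 ≈ 1.5112e-6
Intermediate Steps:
1/(-112465 + (437809 + 336360)) = 1/(-112465 + 774169) = 1/661704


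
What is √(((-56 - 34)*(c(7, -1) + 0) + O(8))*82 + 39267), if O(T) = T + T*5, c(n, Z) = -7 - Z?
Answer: 11*√723 ≈ 295.78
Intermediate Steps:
O(T) = 6*T (O(T) = T + 5*T = 6*T)
√(((-56 - 34)*(c(7, -1) + 0) + O(8))*82 + 39267) = √(((-56 - 34)*((-7 - 1*(-1)) + 0) + 6*8)*82 + 39267) = √((-90*((-7 + 1) + 0) + 48)*82 + 39267) = √((-90*(-6 + 0) + 48)*82 + 39267) = √((-90*(-6) + 48)*82 + 39267) = √((540 + 48)*82 + 39267) = √(588*82 + 39267) = √(48216 + 39267) = √87483 = 11*√723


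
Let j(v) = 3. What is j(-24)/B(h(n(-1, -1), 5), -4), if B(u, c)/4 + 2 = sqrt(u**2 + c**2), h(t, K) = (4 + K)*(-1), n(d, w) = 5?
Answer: 1/62 + sqrt(97)/124 ≈ 0.095555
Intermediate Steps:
h(t, K) = -4 - K
B(u, c) = -8 + 4*sqrt(c**2 + u**2) (B(u, c) = -8 + 4*sqrt(u**2 + c**2) = -8 + 4*sqrt(c**2 + u**2))
j(-24)/B(h(n(-1, -1), 5), -4) = 3/(-8 + 4*sqrt((-4)**2 + (-4 - 1*5)**2)) = 3/(-8 + 4*sqrt(16 + (-4 - 5)**2)) = 3/(-8 + 4*sqrt(16 + (-9)**2)) = 3/(-8 + 4*sqrt(16 + 81)) = 3/(-8 + 4*sqrt(97))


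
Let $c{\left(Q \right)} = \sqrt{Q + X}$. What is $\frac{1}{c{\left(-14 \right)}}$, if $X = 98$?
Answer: $\frac{\sqrt{21}}{42} \approx 0.10911$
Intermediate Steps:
$c{\left(Q \right)} = \sqrt{98 + Q}$ ($c{\left(Q \right)} = \sqrt{Q + 98} = \sqrt{98 + Q}$)
$\frac{1}{c{\left(-14 \right)}} = \frac{1}{\sqrt{98 - 14}} = \frac{1}{\sqrt{84}} = \frac{1}{2 \sqrt{21}} = \frac{\sqrt{21}}{42}$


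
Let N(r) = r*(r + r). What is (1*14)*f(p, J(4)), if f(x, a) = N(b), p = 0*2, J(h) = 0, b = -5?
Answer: 700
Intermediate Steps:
N(r) = 2*r² (N(r) = r*(2*r) = 2*r²)
p = 0
f(x, a) = 50 (f(x, a) = 2*(-5)² = 2*25 = 50)
(1*14)*f(p, J(4)) = (1*14)*50 = 14*50 = 700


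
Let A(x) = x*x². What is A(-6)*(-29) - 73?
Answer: 6191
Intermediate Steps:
A(x) = x³
A(-6)*(-29) - 73 = (-6)³*(-29) - 73 = -216*(-29) - 73 = 6264 - 73 = 6191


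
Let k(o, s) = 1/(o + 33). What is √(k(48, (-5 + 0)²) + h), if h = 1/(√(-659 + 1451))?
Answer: √(484 + 297*√22)/198 ≈ 0.21881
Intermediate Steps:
k(o, s) = 1/(33 + o)
h = √22/132 (h = 1/(√792) = 1/(6*√22) = √22/132 ≈ 0.035533)
√(k(48, (-5 + 0)²) + h) = √(1/(33 + 48) + √22/132) = √(1/81 + √22/132)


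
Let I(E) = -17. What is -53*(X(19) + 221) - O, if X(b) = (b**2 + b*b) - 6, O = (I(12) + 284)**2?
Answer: -120950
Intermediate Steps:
O = 71289 (O = (-17 + 284)**2 = 267**2 = 71289)
X(b) = -6 + 2*b**2 (X(b) = (b**2 + b**2) - 6 = 2*b**2 - 6 = -6 + 2*b**2)
-53*(X(19) + 221) - O = -53*((-6 + 2*19**2) + 221) - 1*71289 = -53*((-6 + 2*361) + 221) - 71289 = -53*((-6 + 722) + 221) - 71289 = -53*(716 + 221) - 71289 = -53*937 - 71289 = -49661 - 71289 = -120950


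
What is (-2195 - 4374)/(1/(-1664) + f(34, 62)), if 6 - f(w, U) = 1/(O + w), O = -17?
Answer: -185823872/168047 ≈ -1105.8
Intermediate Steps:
f(w, U) = 6 - 1/(-17 + w)
(-2195 - 4374)/(1/(-1664) + f(34, 62)) = (-2195 - 4374)/(1/(-1664) + (-103 + 6*34)/(-17 + 34)) = -6569/(-1/1664 + (-103 + 204)/17) = -6569/(-1/1664 + (1/17)*101) = -6569/(-1/1664 + 101/17) = -6569/168047/28288 = -6569*28288/168047 = -185823872/168047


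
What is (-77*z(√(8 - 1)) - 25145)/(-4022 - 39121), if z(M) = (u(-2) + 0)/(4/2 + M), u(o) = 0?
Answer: 25145/43143 ≈ 0.58283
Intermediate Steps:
z(M) = 0 (z(M) = (0 + 0)/(4/2 + M) = 0/(4*(½) + M) = 0/(2 + M) = 0)
(-77*z(√(8 - 1)) - 25145)/(-4022 - 39121) = (-77*0 - 25145)/(-4022 - 39121) = (0 - 25145)/(-43143) = -25145*(-1/43143) = 25145/43143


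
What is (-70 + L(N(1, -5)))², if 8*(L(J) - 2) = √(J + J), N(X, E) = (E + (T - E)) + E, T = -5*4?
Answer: 147943/32 - 85*I*√2 ≈ 4623.2 - 120.21*I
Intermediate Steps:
T = -20
N(X, E) = -20 + E (N(X, E) = (E + (-20 - E)) + E = -20 + E)
L(J) = 2 + √2*√J/8 (L(J) = 2 + √(J + J)/8 = 2 + √(2*J)/8 = 2 + (√2*√J)/8 = 2 + √2*√J/8)
(-70 + L(N(1, -5)))² = (-70 + (2 + √2*√(-20 - 5)/8))² = (-70 + (2 + √2*√(-25)/8))² = (-70 + (2 + √2*(5*I)/8))² = (-70 + (2 + 5*I*√2/8))² = (-68 + 5*I*√2/8)²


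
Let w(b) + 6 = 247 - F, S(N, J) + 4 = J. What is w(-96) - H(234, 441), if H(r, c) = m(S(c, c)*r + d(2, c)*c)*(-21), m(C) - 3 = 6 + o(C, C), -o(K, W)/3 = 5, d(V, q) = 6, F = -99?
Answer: 214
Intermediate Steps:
S(N, J) = -4 + J
o(K, W) = -15 (o(K, W) = -3*5 = -15)
m(C) = -6 (m(C) = 3 + (6 - 15) = 3 - 9 = -6)
w(b) = 340 (w(b) = -6 + (247 - 1*(-99)) = -6 + (247 + 99) = -6 + 346 = 340)
H(r, c) = 126 (H(r, c) = -6*(-21) = 126)
w(-96) - H(234, 441) = 340 - 1*126 = 340 - 126 = 214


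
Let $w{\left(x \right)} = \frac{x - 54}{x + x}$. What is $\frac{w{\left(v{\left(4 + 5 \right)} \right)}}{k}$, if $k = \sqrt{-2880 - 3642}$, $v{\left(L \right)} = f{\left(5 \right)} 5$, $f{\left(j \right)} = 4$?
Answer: $\frac{17 i \sqrt{6522}}{130440} \approx 0.010525 i$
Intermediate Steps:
$v{\left(L \right)} = 20$ ($v{\left(L \right)} = 4 \cdot 5 = 20$)
$w{\left(x \right)} = \frac{-54 + x}{2 x}$
$k = i \sqrt{6522}$ ($k = \sqrt{-6522} = i \sqrt{6522} \approx 80.759 i$)
$\frac{w{\left(v{\left(4 + 5 \right)} \right)}}{k} = \frac{\frac{1}{2} \cdot \frac{1}{20} \left(-54 + 20\right)}{i \sqrt{6522}} = \frac{1}{2} \cdot \frac{1}{20} \left(-34\right) \left(- \frac{i \sqrt{6522}}{6522}\right) = - \frac{17 \left(- \frac{i \sqrt{6522}}{6522}\right)}{20} = \frac{17 i \sqrt{6522}}{130440}$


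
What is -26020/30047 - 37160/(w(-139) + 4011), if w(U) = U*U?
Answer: -430911290/175264151 ≈ -2.4586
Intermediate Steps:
w(U) = U²
-26020/30047 - 37160/(w(-139) + 4011) = -26020/30047 - 37160/((-139)² + 4011) = -26020*1/30047 - 37160/(19321 + 4011) = -26020/30047 - 37160/23332 = -26020/30047 - 37160*1/23332 = -26020/30047 - 9290/5833 = -430911290/175264151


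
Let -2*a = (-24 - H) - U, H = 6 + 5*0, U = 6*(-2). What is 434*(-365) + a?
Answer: -158401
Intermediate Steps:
U = -12
H = 6 (H = 6 + 0 = 6)
a = 9 (a = -((-24 - 1*6) - 1*(-12))/2 = -((-24 - 6) + 12)/2 = -(-30 + 12)/2 = -1/2*(-18) = 9)
434*(-365) + a = 434*(-365) + 9 = -158410 + 9 = -158401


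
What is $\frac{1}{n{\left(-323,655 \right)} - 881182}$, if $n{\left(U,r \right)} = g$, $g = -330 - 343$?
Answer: $- \frac{1}{881855} \approx -1.134 \cdot 10^{-6}$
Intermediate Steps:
$g = -673$
$n{\left(U,r \right)} = -673$
$\frac{1}{n{\left(-323,655 \right)} - 881182} = \frac{1}{-673 - 881182} = \frac{1}{-881855} = - \frac{1}{881855}$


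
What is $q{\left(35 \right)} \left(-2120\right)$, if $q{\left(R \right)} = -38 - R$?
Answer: $154760$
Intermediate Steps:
$q{\left(35 \right)} \left(-2120\right) = \left(-38 - 35\right) \left(-2120\right) = \left(-73\right) \left(-2120\right) = 154760$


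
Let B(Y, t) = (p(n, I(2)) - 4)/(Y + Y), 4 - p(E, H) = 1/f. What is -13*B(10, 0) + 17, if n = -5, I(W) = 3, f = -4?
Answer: 1347/80 ≈ 16.837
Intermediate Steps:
p(E, H) = 17/4 (p(E, H) = 4 - 1/(-4) = 4 - 1*(-1/4) = 4 + 1/4 = 17/4)
B(Y, t) = 1/(8*Y) (B(Y, t) = (17/4 - 4)/(Y + Y) = 1/(4*((2*Y))) = (1/(2*Y))/4 = 1/(8*Y))
-13*B(10, 0) + 17 = -13/(8*10) + 17 = -13*1/80 + 17 = -13/80 + 17 = 1347/80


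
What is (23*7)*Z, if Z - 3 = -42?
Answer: -6279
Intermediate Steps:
Z = -39 (Z = 3 - 42 = -39)
(23*7)*Z = (23*7)*(-39) = 161*(-39) = -6279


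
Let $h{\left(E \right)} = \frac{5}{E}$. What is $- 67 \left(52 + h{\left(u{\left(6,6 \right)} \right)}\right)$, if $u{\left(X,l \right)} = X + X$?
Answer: $- \frac{42143}{12} \approx -3511.9$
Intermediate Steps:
$u{\left(X,l \right)} = 2 X$
$- 67 \left(52 + h{\left(u{\left(6,6 \right)} \right)}\right) = - 67 \left(52 + \frac{5}{2 \cdot 6}\right) = - 67 \left(52 + \frac{5}{12}\right) = \left(-67\right) \frac{629}{12} = - \frac{42143}{12}$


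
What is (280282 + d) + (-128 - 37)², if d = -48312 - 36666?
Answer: 222529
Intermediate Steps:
d = -84978
(280282 + d) + (-128 - 37)² = (280282 - 84978) + (-128 - 37)² = 195304 + (-165)² = 195304 + 27225 = 222529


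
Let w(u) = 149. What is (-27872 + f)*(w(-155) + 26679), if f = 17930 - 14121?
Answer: -645562164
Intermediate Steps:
f = 3809
(-27872 + f)*(w(-155) + 26679) = (-27872 + 3809)*(149 + 26679) = -24063*26828 = -645562164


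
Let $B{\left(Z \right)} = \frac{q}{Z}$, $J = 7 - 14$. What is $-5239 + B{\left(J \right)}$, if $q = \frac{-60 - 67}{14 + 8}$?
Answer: $- \frac{806679}{154} \approx -5238.2$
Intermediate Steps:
$J = -7$ ($J = 7 - 14 = -7$)
$q = - \frac{127}{22} \approx -5.7727$
$B{\left(Z \right)} = - \frac{127}{22 Z}$
$-5239 + B{\left(J \right)} = -5239 - \frac{127}{22 \left(-7\right)} = -5239 - - \frac{127}{154} = -5239 + \frac{127}{154} = - \frac{806679}{154}$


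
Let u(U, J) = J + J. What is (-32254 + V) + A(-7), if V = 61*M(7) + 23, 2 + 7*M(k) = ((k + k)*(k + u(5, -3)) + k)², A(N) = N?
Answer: -198887/7 ≈ -28412.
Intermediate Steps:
u(U, J) = 2*J
M(k) = -2/7 + (k + 2*k*(-6 + k))²/7 (M(k) = -2/7 + ((k + k)*(k + 2*(-3)) + k)²/7 = -2/7 + ((2*k)*(k - 6) + k)²/7 = -2/7 + ((2*k)*(-6 + k) + k)²/7 = -2/7 + (2*k*(-6 + k) + k)²/7 = -2/7 + (k + 2*k*(-6 + k))²/7)
V = 26940/7 (V = 61*(-2/7 + (⅐)*7²*(-11 + 2*7)²) + 23 = 61*(-2/7 + (⅐)*49*(-11 + 14)²) + 23 = 61*(-2/7 + (⅐)*49*3²) + 23 = 61*(-2/7 + (⅐)*49*9) + 23 = 61*(-2/7 + 63) + 23 = 61*(439/7) + 23 = 26779/7 + 23 = 26940/7 ≈ 3848.6)
(-32254 + V) + A(-7) = (-32254 + 26940/7) - 7 = -198838/7 - 7 = -198887/7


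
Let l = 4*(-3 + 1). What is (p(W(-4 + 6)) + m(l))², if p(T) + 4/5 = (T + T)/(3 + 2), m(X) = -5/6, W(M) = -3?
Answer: 289/36 ≈ 8.0278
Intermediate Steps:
l = -8 (l = 4*(-2) = -8)
m(X) = -⅚ (m(X) = -5*⅙ = -⅚)
p(T) = -⅘ + 2*T/5 (p(T) = -⅘ + (T + T)/(3 + 2) = -⅘ + (2*T)/5 = -⅘ + (2*T)*(⅕) = -⅘ + 2*T/5)
(p(W(-4 + 6)) + m(l))² = ((-⅘ + (⅖)*(-3)) - ⅚)² = ((-⅘ - 6/5) - ⅚)² = (-2 - ⅚)² = (-17/6)² = 289/36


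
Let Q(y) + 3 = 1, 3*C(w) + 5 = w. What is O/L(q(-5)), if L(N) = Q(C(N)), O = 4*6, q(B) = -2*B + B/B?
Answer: -12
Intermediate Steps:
C(w) = -5/3 + w/3
q(B) = 1 - 2*B (q(B) = -2*B + 1 = 1 - 2*B)
Q(y) = -2 (Q(y) = -3 + 1 = -2)
O = 24
L(N) = -2
O/L(q(-5)) = 24/(-2) = 24*(-½) = -12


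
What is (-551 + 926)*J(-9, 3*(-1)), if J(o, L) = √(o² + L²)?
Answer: 1125*√10 ≈ 3557.6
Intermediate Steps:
J(o, L) = √(L² + o²)
(-551 + 926)*J(-9, 3*(-1)) = (-551 + 926)*√((3*(-1))² + (-9)²) = 375*√((-3)² + 81) = 375*√(9 + 81) = 375*√90 = 375*(3*√10) = 1125*√10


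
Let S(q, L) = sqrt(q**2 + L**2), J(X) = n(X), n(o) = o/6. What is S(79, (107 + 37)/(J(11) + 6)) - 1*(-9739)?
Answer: 9739 + sqrt(14532865)/47 ≈ 9820.1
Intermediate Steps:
n(o) = o/6 (n(o) = o*(1/6) = o/6)
J(X) = X/6
S(q, L) = sqrt(L**2 + q**2)
S(79, (107 + 37)/(J(11) + 6)) - 1*(-9739) = sqrt(((107 + 37)/((1/6)*11 + 6))**2 + 79**2) - 1*(-9739) = sqrt((144/(11/6 + 6))**2 + 6241) + 9739 = sqrt((144/(47/6))**2 + 6241) + 9739 = sqrt((144*(6/47))**2 + 6241) + 9739 = sqrt((864/47)**2 + 6241) + 9739 = sqrt(746496/2209 + 6241) + 9739 = sqrt(14532865/2209) + 9739 = sqrt(14532865)/47 + 9739 = 9739 + sqrt(14532865)/47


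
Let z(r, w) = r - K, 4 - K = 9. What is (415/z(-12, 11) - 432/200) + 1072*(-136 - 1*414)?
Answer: -103190753/175 ≈ -5.8966e+5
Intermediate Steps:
K = -5 (K = 4 - 1*9 = 4 - 9 = -5)
z(r, w) = 5 + r (z(r, w) = r - 1*(-5) = r + 5 = 5 + r)
(415/z(-12, 11) - 432/200) + 1072*(-136 - 1*414) = (415/(5 - 12) - 432/200) + 1072*(-136 - 1*414) = (415/(-7) - 432*1/200) + 1072*(-136 - 414) = (415*(-⅐) - 54/25) + 1072*(-550) = (-415/7 - 54/25) - 589600 = -10753/175 - 589600 = -103190753/175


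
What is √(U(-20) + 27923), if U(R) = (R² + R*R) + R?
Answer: √28703 ≈ 169.42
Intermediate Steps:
U(R) = R + 2*R² (U(R) = (R² + R²) + R = 2*R² + R = R + 2*R²)
√(U(-20) + 27923) = √(-20*(1 + 2*(-20)) + 27923) = √(-20*(1 - 40) + 27923) = √(-20*(-39) + 27923) = √(780 + 27923) = √28703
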